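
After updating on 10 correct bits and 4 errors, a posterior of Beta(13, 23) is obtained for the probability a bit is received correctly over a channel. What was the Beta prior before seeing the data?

A Beta(α, β) prior with s successes and f failures in binomial data gives a Beta(α+s, β+f) posterior.
So α = 13 − 10 = 3 and β = 23 − 4 = 19.

Beta(3, 19)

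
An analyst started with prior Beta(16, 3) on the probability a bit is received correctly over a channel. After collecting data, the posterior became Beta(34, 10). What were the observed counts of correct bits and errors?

18 correct bits and 7 errors

Beta is conjugate to the binomial likelihood: posterior = Beta(α+s, β+f).
So s = 34 − 16 = 18 and f = 10 − 3 = 7.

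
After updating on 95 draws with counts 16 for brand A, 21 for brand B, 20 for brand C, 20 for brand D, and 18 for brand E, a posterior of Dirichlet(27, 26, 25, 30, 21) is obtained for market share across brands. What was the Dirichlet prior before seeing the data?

For a Dirichlet(α) prior with multinomial counts c, the posterior is Dirichlet(α + c) componentwise.
Subtract each count from the matching posterior parameter: 27−16=11, 26−21=5, 25−20=5, 30−20=10, 21−18=3.

Dirichlet(11, 5, 5, 10, 3)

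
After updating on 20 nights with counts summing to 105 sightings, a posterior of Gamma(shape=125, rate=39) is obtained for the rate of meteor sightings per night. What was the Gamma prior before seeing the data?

Gamma(shape=20, rate=19)

A Gamma(α, β) prior (rate parametrization) on a Poisson rate with n observations summing to S gives posterior Gamma(α+S, β+n).
So α = 125 − 105 = 20 and β = 39 − 20 = 19.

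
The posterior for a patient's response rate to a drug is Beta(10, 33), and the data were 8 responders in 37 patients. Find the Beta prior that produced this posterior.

Beta is conjugate to the binomial likelihood: posterior = Beta(α+s, β+f).
So α = 10 − 8 = 2 and β = 33 − 29 = 4.

Beta(2, 4)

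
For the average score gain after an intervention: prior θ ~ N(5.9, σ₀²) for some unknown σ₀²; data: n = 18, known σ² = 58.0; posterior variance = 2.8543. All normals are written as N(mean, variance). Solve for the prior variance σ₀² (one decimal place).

σ₀² = 25.0

For the Normal–Normal model with known σ², precisions add: τ_n = τ₀ + n/σ².
So 1/σ₀² = 1/2.8543 − 18/58.0 = 0.350349 − 0.310345 = 0.040004.
Hence σ₀² = 1/0.040004 ≈ 25.0.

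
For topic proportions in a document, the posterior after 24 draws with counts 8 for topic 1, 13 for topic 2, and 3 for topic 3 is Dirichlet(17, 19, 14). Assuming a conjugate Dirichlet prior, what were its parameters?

For a Dirichlet(α) prior with multinomial counts c, the posterior is Dirichlet(α + c) componentwise.
Subtract each count from the matching posterior parameter: 17−8=9, 19−13=6, 14−3=11.

Dirichlet(9, 6, 11)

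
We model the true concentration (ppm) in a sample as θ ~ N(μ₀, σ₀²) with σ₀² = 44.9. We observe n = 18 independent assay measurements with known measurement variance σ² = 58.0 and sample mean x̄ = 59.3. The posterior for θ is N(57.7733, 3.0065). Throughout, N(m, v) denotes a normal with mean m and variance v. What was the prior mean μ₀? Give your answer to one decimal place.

μ₀ = 36.5

The posterior mean is a precision-weighted average: μ_n = (τ₀μ₀ + τ_data·x̄)/(τ₀+τ_data), with τ₀=1/σ₀² and τ_data=n/σ².
Here τ₀ = 1/44.9 = 0.022272 and τ_data = 18/58.0 = 0.310345, so τ_n = 0.332617.
Rearranging for μ₀: μ₀ = (μ_n·τ_n − τ_data·x̄)/τ₀ = (57.7733·0.332617 − 0.310345·59.3) / 0.022272 = 0.812923/0.022272 ≈ 36.5.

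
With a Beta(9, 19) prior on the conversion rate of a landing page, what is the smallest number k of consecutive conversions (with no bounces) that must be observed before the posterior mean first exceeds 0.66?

k = 28

After k conversions and 0 bounces the posterior is Beta(9+k, 19), with mean (9+k)/(9+19+k).
Set (9+k)/(28+k) > 0.66 and solve: k > (0.66·28 − 9)/(1 − 0.66) = 27.882.
The smallest integer exceeding 27.882 is 28, and checking k=28: (37)/(56) = 0.6607 > 0.66.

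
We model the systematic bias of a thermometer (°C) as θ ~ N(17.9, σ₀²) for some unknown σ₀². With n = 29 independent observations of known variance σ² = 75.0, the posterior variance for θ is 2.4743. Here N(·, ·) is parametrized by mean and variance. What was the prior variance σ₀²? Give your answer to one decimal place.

Posterior precision equals prior precision plus data precision: 1/σ_n² = 1/σ₀² + n/σ².
So 1/σ₀² = 1/2.4743 − 29/75.0 = 0.404155 − 0.386667 = 0.017488.
Hence σ₀² = 1/0.017488 ≈ 57.2.

σ₀² = 57.2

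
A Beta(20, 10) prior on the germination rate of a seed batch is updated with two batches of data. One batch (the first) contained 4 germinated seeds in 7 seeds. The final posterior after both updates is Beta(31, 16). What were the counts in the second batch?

Sequential conjugate updates are equivalent to a single update on the pooled data, so total successes = posterior α − prior α and total failures = posterior β − prior β.
Total across both batches: 31−20=11 germinated seeds, 16−10=6 non-germinating seeds.
Subtract the first batch: 11−4=7 germinated seeds and 6−3=3 non-germinating seeds.

7 germinated seeds and 3 non-germinating seeds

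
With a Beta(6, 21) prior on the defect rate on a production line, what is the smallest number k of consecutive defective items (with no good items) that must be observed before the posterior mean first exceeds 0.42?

After k defective items and 0 good items the posterior is Beta(6+k, 21), with mean (6+k)/(6+21+k).
Set (6+k)/(27+k) > 0.42 and solve: k > (0.42·27 − 6)/(1 − 0.42) = 9.207.
The smallest integer exceeding 9.207 is 10.

k = 10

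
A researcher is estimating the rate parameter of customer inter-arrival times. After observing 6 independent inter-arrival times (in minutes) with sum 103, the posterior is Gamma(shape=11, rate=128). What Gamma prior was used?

Gamma(shape=5, rate=25)

For an exponential likelihood with a Gamma(α, β) prior on the rate, n observations with total T give posterior Gamma(α+n, β+T).
So α = 11 − 6 = 5 and β = 128 − 103 = 25.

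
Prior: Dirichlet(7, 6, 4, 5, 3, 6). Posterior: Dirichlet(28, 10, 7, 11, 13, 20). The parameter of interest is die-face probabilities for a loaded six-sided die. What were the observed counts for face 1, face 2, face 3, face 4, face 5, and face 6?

For a Dirichlet(α) prior with multinomial counts c, the posterior is Dirichlet(α + c) componentwise.
Counts are posterior − prior componentwise: 28−7=21, 10−6=4, 7−4=3, 11−5=6, 13−3=10, 20−6=14.

counts (21, 4, 3, 6, 10, 14)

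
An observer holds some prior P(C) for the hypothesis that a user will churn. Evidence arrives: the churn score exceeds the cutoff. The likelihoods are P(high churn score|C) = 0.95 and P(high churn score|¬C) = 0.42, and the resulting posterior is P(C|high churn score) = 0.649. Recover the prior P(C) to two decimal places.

In odds form, posterior odds = prior odds × likelihood ratio, so prior odds = posterior odds ÷ LR.
Posterior odds = 0.649/(1−0.649) = 1.8490. LR = 0.95/0.42 = 2.2619.
Prior odds = 1.8490/2.2619 = 0.8175, so P(C) = 0.8175/(1+0.8175) ≈ 0.45.

P(C) = 0.45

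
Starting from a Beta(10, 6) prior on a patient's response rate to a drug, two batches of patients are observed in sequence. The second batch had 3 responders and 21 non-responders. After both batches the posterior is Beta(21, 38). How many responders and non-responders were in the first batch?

8 responders and 11 non-responders

Because Beta–binomial updating is additive in the counts, the combined data contributed (α_post−α_prior, β_post−β_prior) successes and failures.
Total across both batches: 21−10=11 responders, 38−6=32 non-responders.
Subtract the second batch: 11−3=8 responders and 32−21=11 non-responders.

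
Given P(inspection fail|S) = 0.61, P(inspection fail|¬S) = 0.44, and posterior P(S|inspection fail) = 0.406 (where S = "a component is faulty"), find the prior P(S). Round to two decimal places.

P(S) = 0.33

Bayes' rule in odds form gives O(S|E) = O(S)·[P(E|S)/P(E|¬S)], hence O(S) = O(S|E)/LR.
Posterior odds = 0.406/(1−0.406) = 0.6835. LR = 0.61/0.44 = 1.3864.
Prior odds = 0.6835/1.3864 = 0.4930, so P(S) = 0.4930/(1+0.4930) ≈ 0.33.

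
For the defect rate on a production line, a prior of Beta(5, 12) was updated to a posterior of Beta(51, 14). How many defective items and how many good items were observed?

Beta is conjugate to the binomial likelihood: posterior = Beta(a+s, b+f).
So s = 51 − 5 = 46 and f = 14 − 12 = 2.

46 defective items and 2 good items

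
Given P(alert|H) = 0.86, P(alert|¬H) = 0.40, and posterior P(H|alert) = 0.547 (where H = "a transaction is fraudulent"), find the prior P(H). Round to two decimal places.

Bayes' rule in odds form gives O(H|E) = O(H)·[P(E|H)/P(E|¬H)], hence O(H) = O(H|E)/LR.
Posterior odds = 0.547/(1−0.547) = 1.2075. LR = 0.86/0.40 = 2.1500.
Prior odds = 1.2075/2.1500 = 0.5616, so P(H) = 0.5616/(1+0.5616) ≈ 0.36.

P(H) = 0.36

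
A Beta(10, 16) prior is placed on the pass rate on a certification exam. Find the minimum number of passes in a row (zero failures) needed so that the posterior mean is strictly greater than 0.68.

After k passes and 0 failures the posterior is Beta(10+k, 16), with mean (10+k)/(10+16+k).
Set (10+k)/(26+k) > 0.68 and solve: k > (0.68·26 − 10)/(1 − 0.68) = 24.000.
The smallest integer exceeding 24.000 is 25.

k = 25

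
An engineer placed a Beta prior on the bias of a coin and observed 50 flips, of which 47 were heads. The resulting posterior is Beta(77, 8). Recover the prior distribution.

Beta(30, 5)

Beta is conjugate to the binomial likelihood: posterior = Beta(a+s, b+f).
So a = 77 − 47 = 30 and b = 8 − 3 = 5.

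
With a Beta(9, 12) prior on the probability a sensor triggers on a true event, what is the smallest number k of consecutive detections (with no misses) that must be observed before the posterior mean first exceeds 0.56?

After k detections and 0 misses the posterior is Beta(9+k, 12), with mean (9+k)/(9+12+k).
Set (9+k)/(21+k) > 0.56 and solve: k > (0.56·21 − 9)/(1 − 0.56) = 6.273.
The smallest integer exceeding 6.273 is 7, and checking k=7: (16)/(28) = 0.5714 > 0.56.

k = 7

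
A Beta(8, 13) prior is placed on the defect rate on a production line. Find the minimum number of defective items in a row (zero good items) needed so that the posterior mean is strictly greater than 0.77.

After k defective items and 0 good items the posterior is Beta(8+k, 13), with mean (8+k)/(8+13+k).
Set (8+k)/(21+k) > 0.77 and solve: k > (0.77·21 − 8)/(1 − 0.77) = 35.522.
The smallest integer exceeding 35.522 is 36, and checking k=36: (44)/(57) = 0.7719 > 0.77.

k = 36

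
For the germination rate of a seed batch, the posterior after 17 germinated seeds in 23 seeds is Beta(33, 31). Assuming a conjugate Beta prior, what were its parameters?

Beta(16, 25)

Under Beta–binomial conjugacy the posterior parameters are (α+s, β+f).
So α = 33 − 17 = 16 and β = 31 − 6 = 25.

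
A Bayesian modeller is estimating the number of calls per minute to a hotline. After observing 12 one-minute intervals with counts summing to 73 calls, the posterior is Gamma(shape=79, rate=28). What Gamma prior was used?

Gamma–Poisson conjugacy: posterior shape = α + Σxᵢ, posterior rate = β + n.
So α = 79 − 73 = 6 and β = 28 − 12 = 16.

Gamma(shape=6, rate=16)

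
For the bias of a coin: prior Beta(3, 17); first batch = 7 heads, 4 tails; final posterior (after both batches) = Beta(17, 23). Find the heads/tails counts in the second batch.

7 heads and 2 tails

Sequential conjugate updates are equivalent to a single update on the pooled data, so total successes = posterior α − prior α and total failures = posterior β − prior β.
Total across both batches: 17−3=14 heads, 23−17=6 tails.
Subtract the first batch: 14−7=7 heads and 6−4=2 tails.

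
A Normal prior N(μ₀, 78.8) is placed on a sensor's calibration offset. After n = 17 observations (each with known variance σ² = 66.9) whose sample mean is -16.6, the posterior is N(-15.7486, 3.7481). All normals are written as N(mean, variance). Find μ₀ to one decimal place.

μ₀ = 1.3

The posterior mean is a precision-weighted average: μ_n = (τ₀μ₀ + τ_data·x̄)/(τ₀+τ_data), with τ₀=1/σ₀² and τ_data=n/σ².
Here τ₀ = 1/78.8 = 0.012690 and τ_data = 17/66.9 = 0.254111, so τ_n = 0.266801.
Rearranging for μ₀: μ₀ = (μ_n·τ_n − τ_data·x̄)/τ₀ = (-15.7486·0.266801 − 0.254111·-16.6) / 0.012690 = 0.016500/0.012690 ≈ 1.3.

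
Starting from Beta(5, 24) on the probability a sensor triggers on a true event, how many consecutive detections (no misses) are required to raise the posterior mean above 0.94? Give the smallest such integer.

After k detections and 0 misses the posterior is Beta(5+k, 24), with mean (5+k)/(5+24+k).
Set (5+k)/(29+k) > 0.94 and solve: k > (0.94·29 − 5)/(1 − 0.94) = 371.000.
The smallest integer exceeding 371.000 is 372, and checking k=372: (377)/(401) = 0.9401 > 0.94.

k = 372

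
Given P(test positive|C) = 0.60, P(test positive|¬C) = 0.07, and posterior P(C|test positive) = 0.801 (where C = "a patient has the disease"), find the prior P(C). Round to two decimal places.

P(C) = 0.32

In odds form, posterior odds = prior odds × likelihood ratio, so prior odds = posterior odds ÷ LR.
Posterior odds = 0.801/(1−0.801) = 4.0251. LR = 0.60/0.07 = 8.5714.
Prior odds = 4.0251/8.5714 = 0.4696, so P(C) = 0.4696/(1+0.4696) ≈ 0.32.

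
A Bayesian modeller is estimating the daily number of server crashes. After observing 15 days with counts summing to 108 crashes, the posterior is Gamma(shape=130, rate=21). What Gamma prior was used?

Gamma–Poisson conjugacy: posterior shape = α + Σxᵢ, posterior rate = β + n.
So α = 130 − 108 = 22 and β = 21 − 15 = 6.

Gamma(shape=22, rate=6)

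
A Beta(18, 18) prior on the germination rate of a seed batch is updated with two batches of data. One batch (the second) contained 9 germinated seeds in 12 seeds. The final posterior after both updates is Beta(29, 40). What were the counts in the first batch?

2 germinated seeds and 19 non-germinating seeds

Sequential conjugate updates are equivalent to a single update on the pooled data, so total successes = posterior α − prior α and total failures = posterior β − prior β.
Total across both batches: 29−18=11 germinated seeds, 40−18=22 non-germinating seeds.
Subtract the second batch: 11−9=2 germinated seeds and 22−3=19 non-germinating seeds.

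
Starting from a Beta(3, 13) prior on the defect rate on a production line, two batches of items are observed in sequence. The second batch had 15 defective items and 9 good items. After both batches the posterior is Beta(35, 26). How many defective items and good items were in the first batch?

Sequential conjugate updates are equivalent to a single update on the pooled data, so total successes = posterior α − prior α and total failures = posterior β − prior β.
Total across both batches: 35−3=32 defective items, 26−13=13 good items.
Subtract the second batch: 32−15=17 defective items and 13−9=4 good items.

17 defective items and 4 good items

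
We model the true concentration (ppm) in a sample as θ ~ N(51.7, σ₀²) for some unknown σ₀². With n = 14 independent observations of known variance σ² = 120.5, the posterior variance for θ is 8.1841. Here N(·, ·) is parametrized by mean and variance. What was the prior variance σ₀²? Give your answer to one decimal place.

Posterior precision equals prior precision plus data precision: 1/σ_n² = 1/σ₀² + n/σ².
So 1/σ₀² = 1/8.1841 − 14/120.5 = 0.122188 − 0.116183 = 0.006005.
Hence σ₀² = 1/0.006005 ≈ 166.5.

σ₀² = 166.5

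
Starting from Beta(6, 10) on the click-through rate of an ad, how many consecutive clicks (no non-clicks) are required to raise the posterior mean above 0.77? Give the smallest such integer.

k = 28

After k clicks and 0 non-clicks the posterior is Beta(6+k, 10), with mean (6+k)/(6+10+k).
Set (6+k)/(16+k) > 0.77 and solve: k > (0.77·16 − 6)/(1 − 0.77) = 27.478.
The smallest integer exceeding 27.478 is 28, and checking k=28: (34)/(44) = 0.7727 > 0.77.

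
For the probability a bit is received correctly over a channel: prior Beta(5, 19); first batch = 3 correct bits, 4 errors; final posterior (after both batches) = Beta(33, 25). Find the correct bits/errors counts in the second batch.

Because Beta–binomial updating is additive in the counts, the combined data contributed (α_post−α_prior, β_post−β_prior) successes and failures.
Total across both batches: 33−5=28 correct bits, 25−19=6 errors.
Subtract the first batch: 28−3=25 correct bits and 6−4=2 errors.

25 correct bits and 2 errors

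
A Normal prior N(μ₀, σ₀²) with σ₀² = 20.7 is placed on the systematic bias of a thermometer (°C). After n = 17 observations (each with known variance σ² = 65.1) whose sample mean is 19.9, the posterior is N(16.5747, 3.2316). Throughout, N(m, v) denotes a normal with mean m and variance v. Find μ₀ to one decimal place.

μ₀ = -1.4

The posterior mean is a precision-weighted average: μ_n = (τ₀μ₀ + τ_data·x̄)/(τ₀+τ_data), with τ₀=1/σ₀² and τ_data=n/σ².
Here τ₀ = 1/20.7 = 0.048309 and τ_data = 17/65.1 = 0.261137, so τ_n = 0.309446.
Rearranging for μ₀: μ₀ = (μ_n·τ_n − τ_data·x̄)/τ₀ = (16.5747·0.309446 − 0.261137·19.9) / 0.048309 = -0.067652/0.048309 ≈ -1.4.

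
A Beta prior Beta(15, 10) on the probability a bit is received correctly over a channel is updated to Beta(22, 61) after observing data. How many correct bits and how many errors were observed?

7 correct bits and 51 errors

Beta is conjugate to the binomial likelihood: posterior = Beta(a+s, b+f).
So s = 22 − 15 = 7 and f = 61 − 10 = 51.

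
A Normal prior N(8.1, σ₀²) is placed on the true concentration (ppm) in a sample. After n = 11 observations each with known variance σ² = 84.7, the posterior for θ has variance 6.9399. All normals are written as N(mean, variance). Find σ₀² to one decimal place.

For the Normal–Normal model with known σ², precisions add: τ_n = τ₀ + n/σ².
So 1/σ₀² = 1/6.9399 − 11/84.7 = 0.144094 − 0.129870 = 0.014224.
Hence σ₀² = 1/0.014224 ≈ 70.3.

σ₀² = 70.3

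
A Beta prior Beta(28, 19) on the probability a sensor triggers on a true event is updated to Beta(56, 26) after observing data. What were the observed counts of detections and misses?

Under Beta–binomial conjugacy the posterior parameters are (α+s, β+f).
So s = 56 − 28 = 28 and f = 26 − 19 = 7.

28 detections and 7 misses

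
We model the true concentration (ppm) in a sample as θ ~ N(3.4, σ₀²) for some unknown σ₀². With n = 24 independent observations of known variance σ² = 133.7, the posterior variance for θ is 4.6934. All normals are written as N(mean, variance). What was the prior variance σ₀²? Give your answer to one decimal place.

Posterior precision equals prior precision plus data precision: 1/σ_n² = 1/σ₀² + n/σ².
So 1/σ₀² = 1/4.6934 − 24/133.7 = 0.213065 − 0.179506 = 0.033559.
Hence σ₀² = 1/0.033559 ≈ 29.8.

σ₀² = 29.8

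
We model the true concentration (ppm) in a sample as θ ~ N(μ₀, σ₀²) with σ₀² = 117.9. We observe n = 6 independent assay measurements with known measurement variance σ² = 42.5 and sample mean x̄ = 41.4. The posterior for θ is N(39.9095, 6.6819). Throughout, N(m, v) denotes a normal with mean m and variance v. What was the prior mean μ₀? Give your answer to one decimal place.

μ₀ = 15.1

With known observation variance, the Normal–Normal posterior has precision τ_n = τ₀ + n/σ² and mean μ_n = (τ₀μ₀ + (n/σ²)x̄)/τ_n.
Here τ₀ = 1/117.9 = 0.008482 and τ_data = 6/42.5 = 0.141176, so τ_n = 0.149658.
Rearranging for μ₀: μ₀ = (μ_n·τ_n − τ_data·x̄)/τ₀ = (39.9095·0.149658 − 0.141176·41.4) / 0.008482 = 0.128090/0.008482 ≈ 15.1.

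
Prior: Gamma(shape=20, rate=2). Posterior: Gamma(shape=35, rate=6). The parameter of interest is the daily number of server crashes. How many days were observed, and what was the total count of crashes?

A Gamma(α, β) prior (rate parametrization) on a Poisson rate with n observations summing to S gives posterior Gamma(α+S, β+n).
Matching: Σxᵢ = 35 − 20 = 15 and n = 6 − 2 = 4.

n = 4 days with total 15 crashes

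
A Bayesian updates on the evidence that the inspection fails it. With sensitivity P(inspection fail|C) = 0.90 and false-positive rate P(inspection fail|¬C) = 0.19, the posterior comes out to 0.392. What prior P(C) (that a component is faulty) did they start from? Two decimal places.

Bayes' rule in odds form gives O(C|E) = O(C)·[P(E|C)/P(E|¬C)], hence O(C) = O(C|E)/LR.
Posterior odds = 0.392/(1−0.392) = 0.6447. LR = 0.90/0.19 = 4.7368.
Prior odds = 0.6447/4.7368 = 0.1361, so P(C) = 0.1361/(1+0.1361) ≈ 0.12.

P(C) = 0.12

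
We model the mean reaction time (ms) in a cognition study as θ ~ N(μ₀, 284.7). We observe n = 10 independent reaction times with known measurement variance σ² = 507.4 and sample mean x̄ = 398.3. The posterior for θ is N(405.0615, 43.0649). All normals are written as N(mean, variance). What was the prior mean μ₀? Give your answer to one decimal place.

With known observation variance, the Normal–Normal posterior has precision τ_n = τ₀ + n/σ² and mean μ_n = (τ₀μ₀ + (n/σ²)x̄)/τ_n.
Here τ₀ = 1/284.7 = 0.003512 and τ_data = 10/507.4 = 0.019708, so τ_n = 0.023220.
Rearranging for μ₀: μ₀ = (μ_n·τ_n − τ_data·x̄)/τ₀ = (405.0615·0.023220 − 0.019708·398.3) / 0.003512 = 1.555832/0.003512 ≈ 443.0.

μ₀ = 443.0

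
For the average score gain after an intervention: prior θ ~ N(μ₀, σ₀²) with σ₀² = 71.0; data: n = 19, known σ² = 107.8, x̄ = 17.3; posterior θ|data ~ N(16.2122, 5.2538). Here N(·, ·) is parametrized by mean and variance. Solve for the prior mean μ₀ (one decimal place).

μ₀ = 2.6

The posterior mean is a precision-weighted average: μ_n = (τ₀μ₀ + τ_data·x̄)/(τ₀+τ_data), with τ₀=1/σ₀² and τ_data=n/σ².
Here τ₀ = 1/71.0 = 0.014085 and τ_data = 19/107.8 = 0.176252, so τ_n = 0.190337.
Rearranging for μ₀: μ₀ = (μ_n·τ_n − τ_data·x̄)/τ₀ = (16.2122·0.190337 − 0.176252·17.3) / 0.014085 = 0.036622/0.014085 ≈ 2.6.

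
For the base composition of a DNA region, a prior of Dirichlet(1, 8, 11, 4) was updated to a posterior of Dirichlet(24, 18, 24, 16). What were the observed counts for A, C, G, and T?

For a Dirichlet(α) prior with multinomial counts c, the posterior is Dirichlet(α + c) componentwise.
Counts are posterior − prior componentwise: 24−1=23, 18−8=10, 24−11=13, 16−4=12.

counts (23, 10, 13, 12)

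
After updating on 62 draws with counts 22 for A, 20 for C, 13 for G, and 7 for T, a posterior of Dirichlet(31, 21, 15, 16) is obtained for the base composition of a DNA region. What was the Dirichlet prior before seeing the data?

For a Dirichlet(α) prior with multinomial counts c, the posterior is Dirichlet(α + c) componentwise.
Subtract each count from the matching posterior parameter: 31−22=9, 21−20=1, 15−13=2, 16−7=9.

Dirichlet(9, 1, 2, 9)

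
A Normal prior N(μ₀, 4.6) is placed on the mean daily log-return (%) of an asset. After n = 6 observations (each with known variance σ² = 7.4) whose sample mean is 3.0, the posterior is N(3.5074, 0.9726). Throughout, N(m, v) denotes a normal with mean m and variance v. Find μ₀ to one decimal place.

μ₀ = 5.4

With known observation variance, the Normal–Normal posterior has precision τ_n = τ₀ + n/σ² and mean μ_n = (τ₀μ₀ + (n/σ²)x̄)/τ_n.
Here τ₀ = 1/4.6 = 0.217391 and τ_data = 6/7.4 = 0.810811, so τ_n = 1.028202.
Rearranging for μ₀: μ₀ = (μ_n·τ_n − τ_data·x̄)/τ₀ = (3.5074·1.028202 − 0.810811·3.0) / 0.217391 = 1.173883/0.217391 ≈ 5.4.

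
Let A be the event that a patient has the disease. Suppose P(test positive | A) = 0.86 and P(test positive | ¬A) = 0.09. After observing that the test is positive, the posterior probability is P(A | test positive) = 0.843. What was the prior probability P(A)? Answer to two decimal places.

P(A) = 0.36

In odds form, posterior odds = prior odds × likelihood ratio, so prior odds = posterior odds ÷ LR.
Posterior odds = 0.843/(1−0.843) = 5.3694. LR = 0.86/0.09 = 9.5556.
Prior odds = 5.3694/9.5556 = 0.5619, so P(A) = 0.5619/(1+0.5619) ≈ 0.36.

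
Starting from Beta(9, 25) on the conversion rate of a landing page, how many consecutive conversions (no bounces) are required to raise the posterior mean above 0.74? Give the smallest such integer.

After k conversions and 0 bounces the posterior is Beta(9+k, 25), with mean (9+k)/(9+25+k).
Set (9+k)/(34+k) > 0.74 and solve: k > (0.74·34 − 9)/(1 − 0.74) = 62.154.
The smallest integer exceeding 62.154 is 63, and checking k=63: (72)/(97) = 0.7423 > 0.74.

k = 63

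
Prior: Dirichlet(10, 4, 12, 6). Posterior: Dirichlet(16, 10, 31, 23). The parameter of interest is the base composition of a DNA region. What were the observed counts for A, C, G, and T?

For a Dirichlet(α) prior with multinomial counts c, the posterior is Dirichlet(α + c) componentwise.
Counts are posterior − prior componentwise: 16−10=6, 10−4=6, 31−12=19, 23−6=17.

counts (6, 6, 19, 17)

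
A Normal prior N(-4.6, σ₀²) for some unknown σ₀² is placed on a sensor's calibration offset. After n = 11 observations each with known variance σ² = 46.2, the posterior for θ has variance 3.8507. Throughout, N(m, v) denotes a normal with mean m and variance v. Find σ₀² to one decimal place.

σ₀² = 46.3

Posterior precision equals prior precision plus data precision: 1/σ_n² = 1/σ₀² + n/σ².
So 1/σ₀² = 1/3.8507 − 11/46.2 = 0.259693 − 0.238095 = 0.021598.
Hence σ₀² = 1/0.021598 ≈ 46.3.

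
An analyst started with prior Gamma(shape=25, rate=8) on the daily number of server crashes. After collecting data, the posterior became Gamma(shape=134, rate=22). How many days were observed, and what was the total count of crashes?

A Gamma(α, β) prior (rate parametrization) on a Poisson rate with n observations summing to S gives posterior Gamma(α+S, β+n).
Matching: Σxᵢ = 134 − 25 = 109 and n = 22 − 8 = 14.

n = 14 days with total 109 crashes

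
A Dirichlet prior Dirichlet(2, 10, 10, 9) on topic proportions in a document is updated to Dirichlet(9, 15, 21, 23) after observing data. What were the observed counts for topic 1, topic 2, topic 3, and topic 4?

For a Dirichlet(α) prior with multinomial counts c, the posterior is Dirichlet(α + c) componentwise.
Counts are posterior − prior componentwise: 9−2=7, 15−10=5, 21−10=11, 23−9=14.

counts (7, 5, 11, 14)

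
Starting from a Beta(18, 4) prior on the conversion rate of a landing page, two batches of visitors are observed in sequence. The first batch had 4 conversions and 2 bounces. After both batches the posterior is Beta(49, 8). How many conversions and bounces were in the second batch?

27 conversions and 2 bounces

Sequential conjugate updates are equivalent to a single update on the pooled data, so total successes = posterior α − prior α and total failures = posterior β − prior β.
Total across both batches: 49−18=31 conversions, 8−4=4 bounces.
Subtract the first batch: 31−4=27 conversions and 4−2=2 bounces.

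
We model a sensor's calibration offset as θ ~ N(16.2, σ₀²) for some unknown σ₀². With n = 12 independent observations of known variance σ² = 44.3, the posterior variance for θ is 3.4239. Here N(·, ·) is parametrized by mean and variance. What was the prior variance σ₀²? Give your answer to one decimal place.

For the Normal–Normal model with known σ², precisions add: τ_n = τ₀ + n/σ².
So 1/σ₀² = 1/3.4239 − 12/44.3 = 0.292065 − 0.270880 = 0.021185.
Hence σ₀² = 1/0.021185 ≈ 47.2.

σ₀² = 47.2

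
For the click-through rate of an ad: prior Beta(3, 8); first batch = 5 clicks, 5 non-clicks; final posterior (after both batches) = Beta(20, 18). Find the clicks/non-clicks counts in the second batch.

12 clicks and 5 non-clicks

Sequential conjugate updates are equivalent to a single update on the pooled data, so total successes = posterior α − prior α and total failures = posterior β − prior β.
Total across both batches: 20−3=17 clicks, 18−8=10 non-clicks.
Subtract the first batch: 17−5=12 clicks and 10−5=5 non-clicks.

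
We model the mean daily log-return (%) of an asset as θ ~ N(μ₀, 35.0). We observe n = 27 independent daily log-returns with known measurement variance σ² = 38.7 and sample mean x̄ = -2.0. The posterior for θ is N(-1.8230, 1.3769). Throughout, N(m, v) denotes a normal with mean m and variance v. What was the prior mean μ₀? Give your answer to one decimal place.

With known observation variance, the Normal–Normal posterior has precision τ_n = τ₀ + n/σ² and mean μ_n = (τ₀μ₀ + (n/σ²)x̄)/τ_n.
Here τ₀ = 1/35.0 = 0.028571 and τ_data = 27/38.7 = 0.697674, so τ_n = 0.726245.
Rearranging for μ₀: μ₀ = (μ_n·τ_n − τ_data·x̄)/τ₀ = (-1.8230·0.726245 − 0.697674·-2.0) / 0.028571 = 0.071403/0.028571 ≈ 2.5.

μ₀ = 2.5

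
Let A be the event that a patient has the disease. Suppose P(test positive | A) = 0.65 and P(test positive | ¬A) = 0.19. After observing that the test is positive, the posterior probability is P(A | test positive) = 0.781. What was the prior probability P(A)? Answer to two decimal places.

Bayes' rule in odds form gives O(A|E) = O(A)·[P(E|A)/P(E|¬A)], hence O(A) = O(A|E)/LR.
Posterior odds = 0.781/(1−0.781) = 3.5662. LR = 0.65/0.19 = 3.4211.
Prior odds = 3.5662/3.4211 = 1.0424, so P(A) = 1.0424/(1+1.0424) ≈ 0.51.

P(A) = 0.51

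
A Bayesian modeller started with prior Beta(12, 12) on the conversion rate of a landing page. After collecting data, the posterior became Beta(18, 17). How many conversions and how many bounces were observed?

Under Beta–binomial conjugacy the posterior parameters are (α+s, β+f).
So s = 18 − 12 = 6 and f = 17 − 12 = 5.

6 conversions and 5 bounces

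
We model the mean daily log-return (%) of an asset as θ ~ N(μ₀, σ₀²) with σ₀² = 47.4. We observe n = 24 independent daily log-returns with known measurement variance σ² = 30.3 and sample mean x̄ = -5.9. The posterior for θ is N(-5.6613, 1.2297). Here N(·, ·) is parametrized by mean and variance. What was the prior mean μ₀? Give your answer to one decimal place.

The posterior mean is a precision-weighted average: μ_n = (τ₀μ₀ + τ_data·x̄)/(τ₀+τ_data), with τ₀=1/σ₀² and τ_data=n/σ².
Here τ₀ = 1/47.4 = 0.021097 and τ_data = 24/30.3 = 0.792079, so τ_n = 0.813176.
Rearranging for μ₀: μ₀ = (μ_n·τ_n − τ_data·x̄)/τ₀ = (-5.6613·0.813176 − 0.792079·-5.9) / 0.021097 = 0.069633/0.021097 ≈ 3.3.

μ₀ = 3.3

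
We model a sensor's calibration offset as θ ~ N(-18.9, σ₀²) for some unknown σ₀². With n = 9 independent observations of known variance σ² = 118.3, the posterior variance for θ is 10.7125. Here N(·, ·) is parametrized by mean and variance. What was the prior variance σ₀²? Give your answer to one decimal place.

For the Normal–Normal model with known σ², precisions add: τ_n = τ₀ + n/σ².
So 1/σ₀² = 1/10.7125 − 9/118.3 = 0.093349 − 0.076078 = 0.017271.
Hence σ₀² = 1/0.017271 ≈ 57.9.

σ₀² = 57.9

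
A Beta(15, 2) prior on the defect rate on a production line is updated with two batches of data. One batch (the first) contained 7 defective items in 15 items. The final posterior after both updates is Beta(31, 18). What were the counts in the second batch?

Sequential conjugate updates are equivalent to a single update on the pooled data, so total successes = posterior α − prior α and total failures = posterior β − prior β.
Total across both batches: 31−15=16 defective items, 18−2=16 good items.
Subtract the first batch: 16−7=9 defective items and 16−8=8 good items.

9 defective items and 8 good items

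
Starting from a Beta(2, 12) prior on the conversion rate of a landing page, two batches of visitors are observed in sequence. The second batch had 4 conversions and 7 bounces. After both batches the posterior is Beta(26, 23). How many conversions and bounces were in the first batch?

20 conversions and 4 bounces

Sequential conjugate updates are equivalent to a single update on the pooled data, so total successes = posterior α − prior α and total failures = posterior β − prior β.
Total across both batches: 26−2=24 conversions, 23−12=11 bounces.
Subtract the second batch: 24−4=20 conversions and 11−7=4 bounces.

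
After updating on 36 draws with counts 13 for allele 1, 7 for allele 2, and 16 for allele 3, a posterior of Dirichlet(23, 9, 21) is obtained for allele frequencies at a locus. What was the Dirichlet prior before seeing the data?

Dirichlet(10, 2, 5)

For a Dirichlet(α) prior with multinomial counts c, the posterior is Dirichlet(α + c) componentwise.
Subtract each count from the matching posterior parameter: 23−13=10, 9−7=2, 21−16=5.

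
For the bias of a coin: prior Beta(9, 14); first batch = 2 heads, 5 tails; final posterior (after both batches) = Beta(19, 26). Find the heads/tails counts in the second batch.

8 heads and 7 tails

Sequential conjugate updates are equivalent to a single update on the pooled data, so total successes = posterior α − prior α and total failures = posterior β − prior β.
Total across both batches: 19−9=10 heads, 26−14=12 tails.
Subtract the first batch: 10−2=8 heads and 12−5=7 tails.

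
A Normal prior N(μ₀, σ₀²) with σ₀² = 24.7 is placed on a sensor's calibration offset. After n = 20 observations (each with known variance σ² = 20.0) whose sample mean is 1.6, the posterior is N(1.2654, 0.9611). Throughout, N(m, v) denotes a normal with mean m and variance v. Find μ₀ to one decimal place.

With known observation variance, the Normal–Normal posterior has precision τ_n = τ₀ + n/σ² and mean μ_n = (τ₀μ₀ + (n/σ²)x̄)/τ_n.
Here τ₀ = 1/24.7 = 0.040486 and τ_data = 20/20.0 = 1.000000, so τ_n = 1.040486.
Rearranging for μ₀: μ₀ = (μ_n·τ_n − τ_data·x̄)/τ₀ = (1.2654·1.040486 − 1.000000·1.6) / 0.040486 = -0.283369/0.040486 ≈ -7.0.

μ₀ = -7.0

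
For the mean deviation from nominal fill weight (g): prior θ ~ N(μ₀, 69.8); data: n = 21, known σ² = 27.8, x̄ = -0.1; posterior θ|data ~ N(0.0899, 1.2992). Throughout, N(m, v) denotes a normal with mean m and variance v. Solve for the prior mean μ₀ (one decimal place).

μ₀ = 10.1

With known observation variance, the Normal–Normal posterior has precision τ_n = τ₀ + n/σ² and mean μ_n = (τ₀μ₀ + (n/σ²)x̄)/τ_n.
Here τ₀ = 1/69.8 = 0.014327 and τ_data = 21/27.8 = 0.755396, so τ_n = 0.769723.
Rearranging for μ₀: μ₀ = (μ_n·τ_n − τ_data·x̄)/τ₀ = (0.0899·0.769723 − 0.755396·-0.1) / 0.014327 = 0.144738/0.014327 ≈ 10.1.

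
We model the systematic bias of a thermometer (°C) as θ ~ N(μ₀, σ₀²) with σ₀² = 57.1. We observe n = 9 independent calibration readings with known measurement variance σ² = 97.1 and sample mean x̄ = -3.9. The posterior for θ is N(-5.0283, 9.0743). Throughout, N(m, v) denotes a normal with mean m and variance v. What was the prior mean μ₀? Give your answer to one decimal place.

With known observation variance, the Normal–Normal posterior has precision τ_n = τ₀ + n/σ² and mean μ_n = (τ₀μ₀ + (n/σ²)x̄)/τ_n.
Here τ₀ = 1/57.1 = 0.017513 and τ_data = 9/97.1 = 0.092688, so τ_n = 0.110201.
Rearranging for μ₀: μ₀ = (μ_n·τ_n − τ_data·x̄)/τ₀ = (-5.0283·0.110201 − 0.092688·-3.9) / 0.017513 = -0.192640/0.017513 ≈ -11.0.

μ₀ = -11.0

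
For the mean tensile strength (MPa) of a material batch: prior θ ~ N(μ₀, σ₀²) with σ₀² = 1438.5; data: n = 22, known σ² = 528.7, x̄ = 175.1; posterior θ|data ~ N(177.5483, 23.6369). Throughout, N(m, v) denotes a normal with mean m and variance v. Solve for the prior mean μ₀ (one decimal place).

μ₀ = 324.1

The posterior mean is a precision-weighted average: μ_n = (τ₀μ₀ + τ_data·x̄)/(τ₀+τ_data), with τ₀=1/σ₀² and τ_data=n/σ².
Here τ₀ = 1/1438.5 = 0.000695 and τ_data = 22/528.7 = 0.041611, so τ_n = 0.042306.
Rearranging for μ₀: μ₀ = (μ_n·τ_n − τ_data·x̄)/τ₀ = (177.5483·0.042306 − 0.041611·175.1) / 0.000695 = 0.225272/0.000695 ≈ 324.1.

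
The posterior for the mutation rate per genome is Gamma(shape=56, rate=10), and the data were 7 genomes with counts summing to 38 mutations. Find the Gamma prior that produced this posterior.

Gamma–Poisson conjugacy: posterior shape = α + Σxᵢ, posterior rate = β + n.
So α = 56 − 38 = 18 and β = 10 − 7 = 3.

Gamma(shape=18, rate=3)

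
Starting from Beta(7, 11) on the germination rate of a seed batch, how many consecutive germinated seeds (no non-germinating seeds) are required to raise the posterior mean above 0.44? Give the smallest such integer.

After k germinated seeds and 0 non-germinating seeds the posterior is Beta(7+k, 11), with mean (7+k)/(7+11+k).
Set (7+k)/(18+k) > 0.44 and solve: k > (0.44·18 − 7)/(1 − 0.44) = 1.643.
The smallest integer exceeding 1.643 is 2, and checking k=2: (9)/(20) = 0.4500 > 0.44.

k = 2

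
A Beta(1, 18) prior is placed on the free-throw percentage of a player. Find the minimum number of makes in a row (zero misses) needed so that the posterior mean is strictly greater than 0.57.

k = 23

After k makes and 0 misses the posterior is Beta(1+k, 18), with mean (1+k)/(1+18+k).
Set (1+k)/(19+k) > 0.57 and solve: k > (0.57·19 − 1)/(1 − 0.57) = 22.860.
The smallest integer exceeding 22.860 is 23, and checking k=23: (24)/(42) = 0.5714 > 0.57.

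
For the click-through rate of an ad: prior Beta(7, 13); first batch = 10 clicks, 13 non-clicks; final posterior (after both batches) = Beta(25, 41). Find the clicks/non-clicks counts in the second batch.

Because Beta–binomial updating is additive in the counts, the combined data contributed (α_post−α_prior, β_post−β_prior) successes and failures.
Total across both batches: 25−7=18 clicks, 41−13=28 non-clicks.
Subtract the first batch: 18−10=8 clicks and 28−13=15 non-clicks.

8 clicks and 15 non-clicks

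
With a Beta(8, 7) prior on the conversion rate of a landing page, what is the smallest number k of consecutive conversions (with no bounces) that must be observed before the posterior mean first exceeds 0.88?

k = 44

After k conversions and 0 bounces the posterior is Beta(8+k, 7), with mean (8+k)/(8+7+k).
Set (8+k)/(15+k) > 0.88 and solve: k > (0.88·15 − 8)/(1 − 0.88) = 43.333.
The smallest integer exceeding 43.333 is 44.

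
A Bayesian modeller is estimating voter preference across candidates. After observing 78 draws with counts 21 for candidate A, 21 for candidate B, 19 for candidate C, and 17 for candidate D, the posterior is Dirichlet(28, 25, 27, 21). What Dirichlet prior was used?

For a Dirichlet(α) prior with multinomial counts c, the posterior is Dirichlet(α + c) componentwise.
Subtract each count from the matching posterior parameter: 28−21=7, 25−21=4, 27−19=8, 21−17=4.

Dirichlet(7, 4, 8, 4)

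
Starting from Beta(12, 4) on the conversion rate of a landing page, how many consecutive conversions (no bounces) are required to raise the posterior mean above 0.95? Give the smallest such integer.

After k conversions and 0 bounces the posterior is Beta(12+k, 4), with mean (12+k)/(12+4+k).
Set (12+k)/(16+k) > 0.95 and solve: k > (0.95·16 − 12)/(1 − 0.95) = 64.000.
The smallest integer exceeding 64.000 is 65.

k = 65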